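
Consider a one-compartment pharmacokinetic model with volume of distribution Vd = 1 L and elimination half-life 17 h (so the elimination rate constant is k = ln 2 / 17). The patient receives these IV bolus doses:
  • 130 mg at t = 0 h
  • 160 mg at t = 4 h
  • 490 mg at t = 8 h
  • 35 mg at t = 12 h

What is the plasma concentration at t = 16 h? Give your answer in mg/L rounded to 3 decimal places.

549.147 mg/L

k = ln 2 / 17 = 0.04077 per h
Dose 1 (130 mg at t=0 h): 130·exp(−0.04077·16) = 67.705 mg/L
Dose 2 (160 mg at t=4 h): 160·exp(−0.04077·12) = 98.091 mg/L
Dose 3 (490 mg at t=8 h): 490·exp(−0.04077·8) = 353.618 mg/L
Dose 4 (35 mg at t=12 h): 35·exp(−0.04077·4) = 29.733 mg/L
C(16) = 67.705 + 98.091 + 353.618 + 29.733 = 549.147 mg/L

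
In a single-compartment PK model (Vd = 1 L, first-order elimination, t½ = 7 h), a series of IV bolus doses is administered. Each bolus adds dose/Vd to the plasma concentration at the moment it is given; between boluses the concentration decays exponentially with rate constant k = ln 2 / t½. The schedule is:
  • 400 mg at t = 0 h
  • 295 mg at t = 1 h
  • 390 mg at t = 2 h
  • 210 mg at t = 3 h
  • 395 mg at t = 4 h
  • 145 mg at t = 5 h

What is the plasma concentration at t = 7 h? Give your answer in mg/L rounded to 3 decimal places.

k = ln 2 / 7 = 0.09902 per h
Dose 1 (400 mg at t=0 h): 400·exp(−0.09902·7) = 200.000 mg/L
Dose 2 (295 mg at t=1 h): 295·exp(−0.09902·6) = 162.853 mg/L
Dose 3 (390 mg at t=2 h): 390·exp(−0.09902·5) = 237.708 mg/L
Dose 4 (210 mg at t=3 h): 210·exp(−0.09902·4) = 141.320 mg/L
Dose 5 (395 mg at t=4 h): 395·exp(−0.09902·3) = 293.484 mg/L
Dose 6 (145 mg at t=5 h): 145·exp(−0.09902·2) = 118.949 mg/L
C(7) = 200.000 + 162.853 + 237.708 + 141.320 + 293.484 + 118.949 = 1154.313 mg/L

1154.313 mg/L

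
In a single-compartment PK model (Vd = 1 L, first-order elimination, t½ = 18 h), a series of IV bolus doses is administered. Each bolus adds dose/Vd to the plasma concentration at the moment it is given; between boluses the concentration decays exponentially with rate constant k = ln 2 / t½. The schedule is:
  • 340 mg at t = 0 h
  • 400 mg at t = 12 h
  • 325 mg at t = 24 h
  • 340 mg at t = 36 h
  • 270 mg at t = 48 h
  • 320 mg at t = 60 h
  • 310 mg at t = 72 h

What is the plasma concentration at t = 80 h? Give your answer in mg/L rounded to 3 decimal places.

599.546 mg/L

k = ln 2 / 18 = 0.03851 per h
Dose 1 (340 mg at t=0 h): 340·exp(−0.03851·80) = 15.616 mg/L
Dose 2 (400 mg at t=12 h): 400·exp(−0.03851·68) = 29.163 mg/L
Dose 3 (325 mg at t=24 h): 325·exp(−0.03851·56) = 37.614 mg/L
Dose 4 (340 mg at t=36 h): 340·exp(−0.03851·44) = 62.464 mg/L
Dose 5 (270 mg at t=48 h): 270·exp(−0.03851·32) = 78.741 mg/L
Dose 6 (320 mg at t=60 h): 320·exp(−0.03851·20) = 148.140 mg/L
Dose 7 (310 mg at t=72 h): 310·exp(−0.03851·8) = 227.809 mg/L
C(80) = 15.616 + 29.163 + 37.614 + 62.464 + 78.741 + 148.140 + 227.809 = 599.546 mg/L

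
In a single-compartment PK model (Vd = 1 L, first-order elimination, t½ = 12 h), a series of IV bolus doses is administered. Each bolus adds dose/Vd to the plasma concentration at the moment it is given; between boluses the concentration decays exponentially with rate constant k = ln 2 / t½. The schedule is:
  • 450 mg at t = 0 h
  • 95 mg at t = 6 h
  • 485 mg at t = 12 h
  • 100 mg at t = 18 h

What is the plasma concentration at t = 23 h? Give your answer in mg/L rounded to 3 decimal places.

486.610 mg/L

k = ln 2 / 12 = 0.05776 per h
Dose 1 (450 mg at t=0 h): 450·exp(−0.05776·23) = 119.190 mg/L
Dose 2 (95 mg at t=6 h): 95·exp(−0.05776·17) = 35.585 mg/L
Dose 3 (485 mg at t=12 h): 485·exp(−0.05776·11) = 256.920 mg/L
Dose 4 (100 mg at t=18 h): 100·exp(−0.05776·5) = 74.915 mg/L
C(23) = 119.190 + 35.585 + 256.920 + 74.915 = 486.610 mg/L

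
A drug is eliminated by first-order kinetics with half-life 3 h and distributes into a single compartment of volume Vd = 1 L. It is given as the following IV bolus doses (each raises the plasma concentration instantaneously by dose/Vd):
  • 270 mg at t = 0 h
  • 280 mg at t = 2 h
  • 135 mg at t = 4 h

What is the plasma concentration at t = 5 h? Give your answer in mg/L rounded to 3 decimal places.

k = ln 2 / 3 = 0.23105 per h
Dose 1 (270 mg at t=0 h): 270·exp(−0.23105·5) = 85.045 mg/L
Dose 2 (280 mg at t=2 h): 280·exp(−0.23105·3) = 140.000 mg/L
Dose 3 (135 mg at t=4 h): 135·exp(−0.23105·1) = 107.150 mg/L
C(5) = 85.045 + 140.000 + 107.150 = 332.194 mg/L

332.194 mg/L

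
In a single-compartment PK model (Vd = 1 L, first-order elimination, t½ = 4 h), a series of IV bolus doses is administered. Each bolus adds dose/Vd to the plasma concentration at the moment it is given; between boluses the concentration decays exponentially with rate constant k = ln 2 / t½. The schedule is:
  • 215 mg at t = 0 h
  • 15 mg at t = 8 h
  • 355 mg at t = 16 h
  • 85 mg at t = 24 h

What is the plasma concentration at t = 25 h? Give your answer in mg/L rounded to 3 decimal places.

149.719 mg/L

k = ln 2 / 4 = 0.17329 per h
Dose 1 (215 mg at t=0 h): 215·exp(−0.17329·25) = 2.825 mg/L
Dose 2 (15 mg at t=8 h): 15·exp(−0.17329·17) = 0.788 mg/L
Dose 3 (355 mg at t=16 h): 355·exp(−0.17329·9) = 74.630 mg/L
Dose 4 (85 mg at t=24 h): 85·exp(−0.17329·1) = 71.476 mg/L
C(25) = 2.825 + 0.788 + 74.630 + 71.476 = 149.719 mg/L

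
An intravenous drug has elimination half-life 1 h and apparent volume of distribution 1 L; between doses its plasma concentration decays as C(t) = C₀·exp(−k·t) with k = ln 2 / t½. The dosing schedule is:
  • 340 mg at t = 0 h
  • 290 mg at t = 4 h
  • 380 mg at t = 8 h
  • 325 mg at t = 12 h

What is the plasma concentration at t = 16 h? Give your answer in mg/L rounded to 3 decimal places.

21.873 mg/L

k = ln 2 / 1 = 0.69315 per h
Dose 1 (340 mg at t=0 h): 340·exp(−0.69315·16) = 0.005 mg/L
Dose 2 (290 mg at t=4 h): 290·exp(−0.69315·12) = 0.071 mg/L
Dose 3 (380 mg at t=8 h): 380·exp(−0.69315·8) = 1.484 mg/L
Dose 4 (325 mg at t=12 h): 325·exp(−0.69315·4) = 20.312 mg/L
C(16) = 0.005 + 0.071 + 1.484 + 20.312 = 21.873 mg/L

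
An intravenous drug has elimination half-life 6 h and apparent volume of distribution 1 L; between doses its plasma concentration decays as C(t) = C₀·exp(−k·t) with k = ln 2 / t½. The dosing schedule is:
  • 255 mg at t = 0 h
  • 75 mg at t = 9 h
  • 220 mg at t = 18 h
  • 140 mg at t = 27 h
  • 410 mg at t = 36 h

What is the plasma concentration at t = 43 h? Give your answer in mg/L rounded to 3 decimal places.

k = ln 2 / 6 = 0.11552 per h
Dose 1 (255 mg at t=0 h): 255·exp(−0.11552·43) = 1.775 mg/L
Dose 2 (75 mg at t=9 h): 75·exp(−0.11552·34) = 1.476 mg/L
Dose 3 (220 mg at t=18 h): 220·exp(−0.11552·25) = 12.250 mg/L
Dose 4 (140 mg at t=27 h): 140·exp(−0.11552·16) = 22.049 mg/L
Dose 5 (410 mg at t=36 h): 410·exp(−0.11552·7) = 182.634 mg/L
C(43) = 1.775 + 1.476 + 12.250 + 22.049 + 182.634 = 220.184 mg/L

220.184 mg/L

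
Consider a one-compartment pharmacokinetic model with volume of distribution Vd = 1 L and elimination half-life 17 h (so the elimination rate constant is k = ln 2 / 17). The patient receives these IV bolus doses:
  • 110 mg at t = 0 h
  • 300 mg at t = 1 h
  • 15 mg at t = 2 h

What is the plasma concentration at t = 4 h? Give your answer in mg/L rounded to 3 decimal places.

372.731 mg/L

k = ln 2 / 17 = 0.04077 per h
Dose 1 (110 mg at t=0 h): 110·exp(−0.04077·4) = 93.446 mg/L
Dose 2 (300 mg at t=1 h): 300·exp(−0.04077·3) = 265.460 mg/L
Dose 3 (15 mg at t=2 h): 15·exp(−0.04077·2) = 13.825 mg/L
C(4) = 93.446 + 265.460 + 13.825 = 372.731 mg/L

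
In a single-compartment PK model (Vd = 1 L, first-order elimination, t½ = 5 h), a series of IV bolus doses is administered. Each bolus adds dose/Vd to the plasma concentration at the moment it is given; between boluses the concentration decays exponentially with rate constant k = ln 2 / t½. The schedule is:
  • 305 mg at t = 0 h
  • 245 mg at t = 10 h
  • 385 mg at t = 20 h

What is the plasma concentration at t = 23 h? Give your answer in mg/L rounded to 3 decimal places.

k = ln 2 / 5 = 0.13863 per h
Dose 1 (305 mg at t=0 h): 305·exp(−0.13863·23) = 12.577 mg/L
Dose 2 (245 mg at t=10 h): 245·exp(−0.13863·13) = 40.410 mg/L
Dose 3 (385 mg at t=20 h): 385·exp(−0.13863·3) = 254.005 mg/L
C(23) = 12.577 + 40.410 + 254.005 = 306.992 mg/L

306.992 mg/L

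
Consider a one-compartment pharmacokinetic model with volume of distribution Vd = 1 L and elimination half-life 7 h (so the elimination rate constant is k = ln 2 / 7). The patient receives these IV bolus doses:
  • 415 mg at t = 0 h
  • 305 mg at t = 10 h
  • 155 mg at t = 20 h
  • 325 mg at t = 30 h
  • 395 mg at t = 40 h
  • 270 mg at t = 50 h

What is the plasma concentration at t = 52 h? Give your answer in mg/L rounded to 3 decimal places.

392.357 mg/L

k = ln 2 / 7 = 0.09902 per h
Dose 1 (415 mg at t=0 h): 415·exp(−0.09902·52) = 2.409 mg/L
Dose 2 (305 mg at t=10 h): 305·exp(−0.09902·42) = 4.766 mg/L
Dose 3 (155 mg at t=20 h): 155·exp(−0.09902·32) = 6.519 mg/L
Dose 4 (325 mg at t=30 h): 325·exp(−0.09902·22) = 36.795 mg/L
Dose 5 (395 mg at t=40 h): 395·exp(−0.09902·12) = 120.378 mg/L
Dose 6 (270 mg at t=50 h): 270·exp(−0.09902·2) = 221.491 mg/L
C(52) = 2.409 + 4.766 + 6.519 + 36.795 + 120.378 + 221.491 = 392.357 mg/L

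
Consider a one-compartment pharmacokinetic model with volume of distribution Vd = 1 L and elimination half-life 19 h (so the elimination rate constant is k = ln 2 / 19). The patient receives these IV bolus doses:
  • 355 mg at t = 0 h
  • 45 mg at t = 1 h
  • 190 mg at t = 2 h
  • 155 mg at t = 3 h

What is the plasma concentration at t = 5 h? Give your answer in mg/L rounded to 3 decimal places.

649.095 mg/L

k = ln 2 / 19 = 0.03648 per h
Dose 1 (355 mg at t=0 h): 355·exp(−0.03648·5) = 295.808 mg/L
Dose 2 (45 mg at t=1 h): 45·exp(−0.03648·4) = 38.890 mg/L
Dose 3 (190 mg at t=2 h): 190·exp(−0.03648·3) = 170.303 mg/L
Dose 4 (155 mg at t=3 h): 155·exp(−0.03648·2) = 144.093 mg/L
C(5) = 295.808 + 38.890 + 170.303 + 144.093 = 649.095 mg/L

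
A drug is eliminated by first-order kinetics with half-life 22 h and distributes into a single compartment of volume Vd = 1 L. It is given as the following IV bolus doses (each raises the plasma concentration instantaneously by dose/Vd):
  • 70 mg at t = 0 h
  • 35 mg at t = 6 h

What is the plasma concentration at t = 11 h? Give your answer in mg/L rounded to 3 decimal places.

79.396 mg/L

k = ln 2 / 22 = 0.03151 per h
Dose 1 (70 mg at t=0 h): 70·exp(−0.03151·11) = 49.497 mg/L
Dose 2 (35 mg at t=6 h): 35·exp(−0.03151·5) = 29.899 mg/L
C(11) = 49.497 + 29.899 = 79.396 mg/L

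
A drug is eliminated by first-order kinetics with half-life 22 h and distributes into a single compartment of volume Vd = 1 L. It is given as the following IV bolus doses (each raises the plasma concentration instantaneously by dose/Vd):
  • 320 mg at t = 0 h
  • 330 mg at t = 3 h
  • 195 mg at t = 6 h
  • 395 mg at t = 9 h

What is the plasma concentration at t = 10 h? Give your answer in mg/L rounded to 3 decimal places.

1052.862 mg/L

k = ln 2 / 22 = 0.03151 per h
Dose 1 (320 mg at t=0 h): 320·exp(−0.03151·10) = 233.517 mg/L
Dose 2 (330 mg at t=3 h): 330·exp(−0.03151·7) = 264.686 mg/L
Dose 3 (195 mg at t=6 h): 195·exp(−0.03151·4) = 171.910 mg/L
Dose 4 (395 mg at t=9 h): 395·exp(−0.03151·1) = 382.749 mg/L
C(10) = 233.517 + 264.686 + 171.910 + 382.749 = 1052.862 mg/L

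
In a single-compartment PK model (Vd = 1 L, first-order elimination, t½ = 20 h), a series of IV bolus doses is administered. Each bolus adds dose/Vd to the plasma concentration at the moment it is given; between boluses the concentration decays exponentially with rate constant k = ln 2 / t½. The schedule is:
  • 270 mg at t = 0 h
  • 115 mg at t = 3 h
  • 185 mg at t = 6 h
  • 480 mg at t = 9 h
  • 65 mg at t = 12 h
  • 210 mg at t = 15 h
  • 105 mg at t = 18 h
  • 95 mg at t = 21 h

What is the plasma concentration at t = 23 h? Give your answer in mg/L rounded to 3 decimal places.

k = ln 2 / 20 = 0.03466 per h
Dose 1 (270 mg at t=0 h): 270·exp(−0.03466·23) = 121.669 mg/L
Dose 2 (115 mg at t=3 h): 115·exp(−0.03466·20) = 57.500 mg/L
Dose 3 (185 mg at t=6 h): 185·exp(−0.03466·17) = 102.635 mg/L
Dose 4 (480 mg at t=9 h): 480·exp(−0.03466·14) = 295.475 mg/L
Dose 5 (65 mg at t=12 h): 65·exp(−0.03466·11) = 44.396 mg/L
Dose 6 (210 mg at t=15 h): 210·exp(−0.03466·8) = 159.150 mg/L
Dose 7 (105 mg at t=18 h): 105·exp(−0.03466·5) = 88.294 mg/L
Dose 8 (95 mg at t=21 h): 95·exp(−0.03466·2) = 88.638 mg/L
C(23) = 121.669 + 57.500 + 102.635 + 295.475 + 44.396 + 159.150 + 88.294 + 88.638 = 957.757 mg/L

957.757 mg/L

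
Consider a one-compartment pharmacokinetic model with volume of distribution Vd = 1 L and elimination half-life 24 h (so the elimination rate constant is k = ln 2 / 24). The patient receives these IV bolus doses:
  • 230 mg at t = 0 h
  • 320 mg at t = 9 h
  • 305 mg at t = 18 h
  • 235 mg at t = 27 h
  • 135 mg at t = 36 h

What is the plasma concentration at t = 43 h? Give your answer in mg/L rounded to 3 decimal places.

592.786 mg/L

k = ln 2 / 24 = 0.02888 per h
Dose 1 (230 mg at t=0 h): 230·exp(−0.02888·43) = 66.433 mg/L
Dose 2 (320 mg at t=9 h): 320·exp(−0.02888·34) = 119.865 mg/L
Dose 3 (305 mg at t=18 h): 305·exp(−0.02888·25) = 148.159 mg/L
Dose 4 (235 mg at t=27 h): 235·exp(−0.02888·16) = 148.041 mg/L
Dose 5 (135 mg at t=36 h): 135·exp(−0.02888·7) = 110.289 mg/L
C(43) = 66.433 + 119.865 + 148.159 + 148.041 + 110.289 = 592.786 mg/L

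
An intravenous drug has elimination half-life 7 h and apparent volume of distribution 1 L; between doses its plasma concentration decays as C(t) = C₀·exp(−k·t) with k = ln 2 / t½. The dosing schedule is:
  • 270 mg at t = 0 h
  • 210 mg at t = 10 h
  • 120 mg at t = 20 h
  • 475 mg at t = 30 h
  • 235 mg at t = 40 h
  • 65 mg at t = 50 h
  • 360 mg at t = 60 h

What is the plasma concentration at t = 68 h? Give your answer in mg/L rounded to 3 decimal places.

k = ln 2 / 7 = 0.09902 per h
Dose 1 (270 mg at t=0 h): 270·exp(−0.09902·68) = 0.321 mg/L
Dose 2 (210 mg at t=10 h): 210·exp(−0.09902·58) = 0.673 mg/L
Dose 3 (120 mg at t=20 h): 120·exp(−0.09902·48) = 1.035 mg/L
Dose 4 (475 mg at t=30 h): 475·exp(−0.09902·38) = 11.029 mg/L
Dose 5 (235 mg at t=40 h): 235·exp(−0.09902·28) = 14.688 mg/L
Dose 6 (65 mg at t=50 h): 65·exp(−0.09902·18) = 10.935 mg/L
Dose 7 (360 mg at t=60 h): 360·exp(−0.09902·8) = 163.030 mg/L
C(68) = 0.321 + 0.673 + 1.035 + 11.029 + 14.688 + 10.935 + 163.030 = 201.711 mg/L

201.711 mg/L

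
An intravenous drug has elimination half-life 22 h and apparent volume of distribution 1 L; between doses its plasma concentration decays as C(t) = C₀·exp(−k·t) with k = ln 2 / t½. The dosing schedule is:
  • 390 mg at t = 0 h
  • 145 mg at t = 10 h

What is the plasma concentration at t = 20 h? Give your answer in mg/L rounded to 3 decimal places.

313.495 mg/L

k = ln 2 / 22 = 0.03151 per h
Dose 1 (390 mg at t=0 h): 390·exp(−0.03151·20) = 207.683 mg/L
Dose 2 (145 mg at t=10 h): 145·exp(−0.03151·10) = 105.812 mg/L
C(20) = 207.683 + 105.812 = 313.495 mg/L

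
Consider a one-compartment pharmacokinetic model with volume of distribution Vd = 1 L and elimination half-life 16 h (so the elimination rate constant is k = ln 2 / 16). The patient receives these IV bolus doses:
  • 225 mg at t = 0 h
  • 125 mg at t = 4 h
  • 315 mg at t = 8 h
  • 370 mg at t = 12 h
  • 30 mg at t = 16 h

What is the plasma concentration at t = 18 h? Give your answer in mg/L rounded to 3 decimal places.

688.391 mg/L

k = ln 2 / 16 = 0.04332 per h
Dose 1 (225 mg at t=0 h): 225·exp(−0.04332·18) = 103.163 mg/L
Dose 2 (125 mg at t=4 h): 125·exp(−0.04332·14) = 68.157 mg/L
Dose 3 (315 mg at t=8 h): 315·exp(−0.04332·10) = 204.252 mg/L
Dose 4 (370 mg at t=12 h): 370·exp(−0.04332·6) = 285.309 mg/L
Dose 5 (30 mg at t=16 h): 30·exp(−0.04332·2) = 27.510 mg/L
C(18) = 103.163 + 68.157 + 204.252 + 285.309 + 27.510 = 688.391 mg/L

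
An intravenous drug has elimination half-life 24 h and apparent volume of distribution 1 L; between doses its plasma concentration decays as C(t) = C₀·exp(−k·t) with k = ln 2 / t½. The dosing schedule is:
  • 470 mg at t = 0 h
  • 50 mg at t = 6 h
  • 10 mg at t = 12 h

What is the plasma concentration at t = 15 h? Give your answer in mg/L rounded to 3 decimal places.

k = ln 2 / 24 = 0.02888 per h
Dose 1 (470 mg at t=0 h): 470·exp(−0.02888·15) = 304.757 mg/L
Dose 2 (50 mg at t=6 h): 50·exp(−0.02888·9) = 38.555 mg/L
Dose 3 (10 mg at t=12 h): 10·exp(−0.02888·3) = 9.170 mg/L
C(15) = 304.757 + 38.555 + 9.170 = 352.483 mg/L

352.483 mg/L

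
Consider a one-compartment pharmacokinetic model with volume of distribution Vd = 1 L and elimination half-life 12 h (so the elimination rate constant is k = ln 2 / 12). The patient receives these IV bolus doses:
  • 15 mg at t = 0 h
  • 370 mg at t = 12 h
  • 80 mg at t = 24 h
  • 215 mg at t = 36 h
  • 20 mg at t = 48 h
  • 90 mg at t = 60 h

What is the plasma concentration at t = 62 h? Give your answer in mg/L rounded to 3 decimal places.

k = ln 2 / 12 = 0.05776 per h
Dose 1 (15 mg at t=0 h): 15·exp(−0.05776·62) = 0.418 mg/L
Dose 2 (370 mg at t=12 h): 370·exp(−0.05776·50) = 20.602 mg/L
Dose 3 (80 mg at t=24 h): 80·exp(−0.05776·38) = 8.909 mg/L
Dose 4 (215 mg at t=36 h): 215·exp(−0.05776·26) = 47.886 mg/L
Dose 5 (20 mg at t=48 h): 20·exp(−0.05776·14) = 8.909 mg/L
Dose 6 (90 mg at t=60 h): 90·exp(−0.05776·2) = 80.181 mg/L
C(62) = 0.418 + 20.602 + 8.909 + 47.886 + 8.909 + 80.181 = 166.904 mg/L

166.904 mg/L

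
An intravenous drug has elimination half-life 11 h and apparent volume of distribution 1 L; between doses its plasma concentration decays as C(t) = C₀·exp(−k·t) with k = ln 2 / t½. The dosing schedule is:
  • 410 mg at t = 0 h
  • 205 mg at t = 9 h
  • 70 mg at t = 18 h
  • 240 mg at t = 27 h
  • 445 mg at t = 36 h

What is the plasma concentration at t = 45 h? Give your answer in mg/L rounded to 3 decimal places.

387.626 mg/L

k = ln 2 / 11 = 0.06301 per h
Dose 1 (410 mg at t=0 h): 410·exp(−0.06301·45) = 24.060 mg/L
Dose 2 (205 mg at t=9 h): 205·exp(−0.06301·36) = 21.211 mg/L
Dose 3 (70 mg at t=18 h): 70·exp(−0.06301·27) = 12.770 mg/L
Dose 4 (240 mg at t=27 h): 240·exp(−0.06301·18) = 77.200 mg/L
Dose 5 (445 mg at t=36 h): 445·exp(−0.06301·9) = 252.385 mg/L
C(45) = 24.060 + 21.211 + 12.770 + 77.200 + 252.385 = 387.626 mg/L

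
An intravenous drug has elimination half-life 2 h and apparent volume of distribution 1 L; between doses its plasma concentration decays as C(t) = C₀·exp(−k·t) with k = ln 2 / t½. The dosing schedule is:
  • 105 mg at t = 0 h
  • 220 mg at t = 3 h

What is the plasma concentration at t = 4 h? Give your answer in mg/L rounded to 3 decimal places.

181.813 mg/L

k = ln 2 / 2 = 0.34657 per h
Dose 1 (105 mg at t=0 h): 105·exp(−0.34657·4) = 26.250 mg/L
Dose 2 (220 mg at t=3 h): 220·exp(−0.34657·1) = 155.563 mg/L
C(4) = 26.250 + 155.563 = 181.813 mg/L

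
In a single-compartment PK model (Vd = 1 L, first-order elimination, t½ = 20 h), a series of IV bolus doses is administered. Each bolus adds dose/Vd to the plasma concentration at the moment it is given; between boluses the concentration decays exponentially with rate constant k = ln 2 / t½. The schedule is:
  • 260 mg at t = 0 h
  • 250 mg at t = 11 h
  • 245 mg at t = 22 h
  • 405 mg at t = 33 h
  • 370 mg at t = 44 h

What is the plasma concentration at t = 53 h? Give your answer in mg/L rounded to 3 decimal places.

k = ln 2 / 20 = 0.03466 per h
Dose 1 (260 mg at t=0 h): 260·exp(−0.03466·53) = 41.423 mg/L
Dose 2 (250 mg at t=11 h): 250·exp(−0.03466·42) = 58.315 mg/L
Dose 3 (245 mg at t=22 h): 245·exp(−0.03466·31) = 83.670 mg/L
Dose 4 (405 mg at t=33 h): 405·exp(−0.03466·20) = 202.500 mg/L
Dose 5 (370 mg at t=44 h): 370·exp(−0.03466·9) = 270.856 mg/L
C(53) = 41.423 + 58.315 + 83.670 + 202.500 + 270.856 = 656.764 mg/L

656.764 mg/L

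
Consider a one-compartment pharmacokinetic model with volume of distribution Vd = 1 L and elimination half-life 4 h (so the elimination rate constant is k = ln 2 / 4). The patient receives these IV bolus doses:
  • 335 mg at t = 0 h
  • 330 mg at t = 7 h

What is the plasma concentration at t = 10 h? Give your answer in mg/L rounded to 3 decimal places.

255.439 mg/L

k = ln 2 / 4 = 0.17329 per h
Dose 1 (335 mg at t=0 h): 335·exp(−0.17329·10) = 59.220 mg/L
Dose 2 (330 mg at t=7 h): 330·exp(−0.17329·3) = 196.219 mg/L
C(10) = 59.220 + 196.219 = 255.439 mg/L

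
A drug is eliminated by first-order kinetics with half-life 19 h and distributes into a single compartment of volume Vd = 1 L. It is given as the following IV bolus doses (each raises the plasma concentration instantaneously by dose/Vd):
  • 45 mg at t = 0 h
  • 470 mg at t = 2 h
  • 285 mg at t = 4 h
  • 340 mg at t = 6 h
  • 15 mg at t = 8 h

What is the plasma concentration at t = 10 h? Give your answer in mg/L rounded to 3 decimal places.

k = ln 2 / 19 = 0.03648 per h
Dose 1 (45 mg at t=0 h): 45·exp(−0.03648·10) = 31.245 mg/L
Dose 2 (470 mg at t=2 h): 470·exp(−0.03648·8) = 351.033 mg/L
Dose 3 (285 mg at t=4 h): 285·exp(−0.03648·6) = 228.972 mg/L
Dose 4 (340 mg at t=6 h): 340·exp(−0.03648·4) = 293.835 mg/L
Dose 5 (15 mg at t=8 h): 15·exp(−0.03648·2) = 13.945 mg/L
C(10) = 31.245 + 351.033 + 228.972 + 293.835 + 13.945 = 919.030 mg/L

919.030 mg/L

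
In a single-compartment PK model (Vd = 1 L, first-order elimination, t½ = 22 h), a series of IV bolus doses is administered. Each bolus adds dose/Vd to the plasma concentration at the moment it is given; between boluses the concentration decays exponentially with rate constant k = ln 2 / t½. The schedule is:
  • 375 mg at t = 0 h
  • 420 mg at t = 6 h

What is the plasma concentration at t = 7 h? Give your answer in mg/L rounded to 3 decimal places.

707.754 mg/L

k = ln 2 / 22 = 0.03151 per h
Dose 1 (375 mg at t=0 h): 375·exp(−0.03151·7) = 300.780 mg/L
Dose 2 (420 mg at t=6 h): 420·exp(−0.03151·1) = 406.973 mg/L
C(7) = 300.780 + 406.973 = 707.754 mg/L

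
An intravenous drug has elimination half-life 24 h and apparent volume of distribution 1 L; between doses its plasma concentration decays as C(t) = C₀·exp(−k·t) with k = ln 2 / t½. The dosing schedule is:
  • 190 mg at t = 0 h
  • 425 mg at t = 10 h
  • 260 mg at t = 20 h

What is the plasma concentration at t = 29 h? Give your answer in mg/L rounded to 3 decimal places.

528.226 mg/L

k = ln 2 / 24 = 0.02888 per h
Dose 1 (190 mg at t=0 h): 190·exp(−0.02888·29) = 82.226 mg/L
Dose 2 (425 mg at t=10 h): 425·exp(−0.02888·19) = 245.512 mg/L
Dose 3 (260 mg at t=20 h): 260·exp(−0.02888·9) = 200.487 mg/L
C(29) = 82.226 + 245.512 + 200.487 = 528.226 mg/L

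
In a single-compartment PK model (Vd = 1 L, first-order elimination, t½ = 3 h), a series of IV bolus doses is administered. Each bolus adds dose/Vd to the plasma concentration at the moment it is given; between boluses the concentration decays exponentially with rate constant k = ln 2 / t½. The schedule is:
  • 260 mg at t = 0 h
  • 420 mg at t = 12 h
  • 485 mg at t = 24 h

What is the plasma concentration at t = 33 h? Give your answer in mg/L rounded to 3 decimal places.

k = ln 2 / 3 = 0.23105 per h
Dose 1 (260 mg at t=0 h): 260·exp(−0.23105·33) = 0.127 mg/L
Dose 2 (420 mg at t=12 h): 420·exp(−0.23105·21) = 3.281 mg/L
Dose 3 (485 mg at t=24 h): 485·exp(−0.23105·9) = 60.625 mg/L
C(33) = 0.127 + 3.281 + 60.625 = 64.033 mg/L

64.033 mg/L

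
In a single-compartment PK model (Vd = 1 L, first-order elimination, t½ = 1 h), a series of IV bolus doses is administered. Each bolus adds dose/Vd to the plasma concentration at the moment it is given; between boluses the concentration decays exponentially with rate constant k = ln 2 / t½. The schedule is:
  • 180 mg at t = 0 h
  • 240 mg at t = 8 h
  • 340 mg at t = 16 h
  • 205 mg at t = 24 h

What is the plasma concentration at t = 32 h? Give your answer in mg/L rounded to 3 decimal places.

k = ln 2 / 1 = 0.69315 per h
Dose 1 (180 mg at t=0 h): 180·exp(−0.69315·32) = 0.000 mg/L
Dose 2 (240 mg at t=8 h): 240·exp(−0.69315·24) = 0.000 mg/L
Dose 3 (340 mg at t=16 h): 340·exp(−0.69315·16) = 0.005 mg/L
Dose 4 (205 mg at t=24 h): 205·exp(−0.69315·8) = 0.801 mg/L
C(32) = 0.000 + 0.000 + 0.005 + 0.801 = 0.806 mg/L

0.806 mg/L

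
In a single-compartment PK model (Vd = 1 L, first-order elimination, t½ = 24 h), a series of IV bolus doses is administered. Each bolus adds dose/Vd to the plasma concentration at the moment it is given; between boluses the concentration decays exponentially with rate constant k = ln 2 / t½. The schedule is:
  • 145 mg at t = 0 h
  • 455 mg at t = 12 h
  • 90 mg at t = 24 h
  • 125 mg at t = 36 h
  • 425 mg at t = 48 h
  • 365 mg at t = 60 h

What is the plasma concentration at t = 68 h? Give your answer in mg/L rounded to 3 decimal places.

713.714 mg/L

k = ln 2 / 24 = 0.02888 per h
Dose 1 (145 mg at t=0 h): 145·exp(−0.02888·68) = 20.345 mg/L
Dose 2 (455 mg at t=12 h): 455·exp(−0.02888·56) = 90.283 mg/L
Dose 3 (90 mg at t=24 h): 90·exp(−0.02888·44) = 25.255 mg/L
Dose 4 (125 mg at t=36 h): 125·exp(−0.02888·32) = 49.606 mg/L
Dose 5 (425 mg at t=48 h): 425·exp(−0.02888·20) = 238.523 mg/L
Dose 6 (365 mg at t=60 h): 365·exp(−0.02888·8) = 289.701 mg/L
C(68) = 20.345 + 90.283 + 25.255 + 49.606 + 238.523 + 289.701 = 713.714 mg/L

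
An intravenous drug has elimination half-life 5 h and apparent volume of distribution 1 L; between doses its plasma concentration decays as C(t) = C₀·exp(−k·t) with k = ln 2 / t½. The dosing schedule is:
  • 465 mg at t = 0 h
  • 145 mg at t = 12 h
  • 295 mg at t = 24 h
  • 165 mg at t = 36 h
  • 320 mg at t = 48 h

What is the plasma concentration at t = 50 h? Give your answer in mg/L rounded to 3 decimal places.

275.433 mg/L

k = ln 2 / 5 = 0.13863 per h
Dose 1 (465 mg at t=0 h): 465·exp(−0.13863·50) = 0.454 mg/L
Dose 2 (145 mg at t=12 h): 145·exp(−0.13863·38) = 0.747 mg/L
Dose 3 (295 mg at t=24 h): 295·exp(−0.13863·26) = 8.025 mg/L
Dose 4 (165 mg at t=36 h): 165·exp(−0.13863·14) = 23.692 mg/L
Dose 5 (320 mg at t=48 h): 320·exp(−0.13863·2) = 242.515 mg/L
C(50) = 0.454 + 0.747 + 8.025 + 23.692 + 242.515 = 275.433 mg/L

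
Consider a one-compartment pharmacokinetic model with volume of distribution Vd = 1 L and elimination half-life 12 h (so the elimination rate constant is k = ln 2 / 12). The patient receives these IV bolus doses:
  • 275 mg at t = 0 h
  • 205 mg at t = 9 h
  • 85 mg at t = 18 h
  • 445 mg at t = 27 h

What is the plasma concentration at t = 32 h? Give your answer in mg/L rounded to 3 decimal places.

468.844 mg/L

k = ln 2 / 12 = 0.05776 per h
Dose 1 (275 mg at t=0 h): 275·exp(−0.05776·32) = 43.310 mg/L
Dose 2 (205 mg at t=9 h): 205·exp(−0.05776·23) = 54.297 mg/L
Dose 3 (85 mg at t=18 h): 85·exp(−0.05776·14) = 37.863 mg/L
Dose 4 (445 mg at t=27 h): 445·exp(−0.05776·5) = 333.373 mg/L
C(32) = 43.310 + 54.297 + 37.863 + 333.373 = 468.844 mg/L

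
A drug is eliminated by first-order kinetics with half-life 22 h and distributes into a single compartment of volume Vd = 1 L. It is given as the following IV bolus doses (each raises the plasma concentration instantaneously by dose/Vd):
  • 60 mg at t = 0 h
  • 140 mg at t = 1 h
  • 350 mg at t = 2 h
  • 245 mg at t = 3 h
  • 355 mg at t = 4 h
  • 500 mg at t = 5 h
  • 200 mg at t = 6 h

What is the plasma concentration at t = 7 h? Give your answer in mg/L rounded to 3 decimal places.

k = ln 2 / 22 = 0.03151 per h
Dose 1 (60 mg at t=0 h): 60·exp(−0.03151·7) = 48.125 mg/L
Dose 2 (140 mg at t=1 h): 140·exp(−0.03151·6) = 115.885 mg/L
Dose 3 (350 mg at t=2 h): 350·exp(−0.03151·5) = 298.987 mg/L
Dose 4 (245 mg at t=3 h): 245·exp(−0.03151·4) = 215.990 mg/L
Dose 5 (355 mg at t=4 h): 355·exp(−0.03151·3) = 322.982 mg/L
Dose 6 (500 mg at t=5 h): 500·exp(−0.03151·2) = 469.465 mg/L
Dose 7 (200 mg at t=6 h): 200·exp(−0.03151·1) = 193.797 mg/L
C(7) = 48.125 + 115.885 + 298.987 + 215.990 + 322.982 + 469.465 + 193.797 = 1665.232 mg/L

1665.232 mg/L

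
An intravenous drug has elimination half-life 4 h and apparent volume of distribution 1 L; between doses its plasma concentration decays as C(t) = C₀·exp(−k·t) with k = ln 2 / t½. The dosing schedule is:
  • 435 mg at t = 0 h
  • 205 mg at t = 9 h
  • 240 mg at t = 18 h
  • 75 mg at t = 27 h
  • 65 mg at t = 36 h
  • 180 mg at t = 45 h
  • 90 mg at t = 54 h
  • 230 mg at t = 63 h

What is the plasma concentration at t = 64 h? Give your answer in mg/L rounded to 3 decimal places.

k = ln 2 / 4 = 0.17329 per h
Dose 1 (435 mg at t=0 h): 435·exp(−0.17329·64) = 0.007 mg/L
Dose 2 (205 mg at t=9 h): 205·exp(−0.17329·55) = 0.015 mg/L
Dose 3 (240 mg at t=18 h): 240·exp(−0.17329·46) = 0.083 mg/L
Dose 4 (75 mg at t=27 h): 75·exp(−0.17329·37) = 0.123 mg/L
Dose 5 (65 mg at t=36 h): 65·exp(−0.17329·28) = 0.508 mg/L
Dose 6 (180 mg at t=45 h): 180·exp(−0.17329·19) = 6.689 mg/L
Dose 7 (90 mg at t=54 h): 90·exp(−0.17329·10) = 15.910 mg/L
Dose 8 (230 mg at t=63 h): 230·exp(−0.17329·1) = 193.406 mg/L
C(64) = 0.007 + 0.015 + 0.083 + 0.123 + 0.508 + 6.689 + 15.910 + 193.406 = 216.741 mg/L

216.741 mg/L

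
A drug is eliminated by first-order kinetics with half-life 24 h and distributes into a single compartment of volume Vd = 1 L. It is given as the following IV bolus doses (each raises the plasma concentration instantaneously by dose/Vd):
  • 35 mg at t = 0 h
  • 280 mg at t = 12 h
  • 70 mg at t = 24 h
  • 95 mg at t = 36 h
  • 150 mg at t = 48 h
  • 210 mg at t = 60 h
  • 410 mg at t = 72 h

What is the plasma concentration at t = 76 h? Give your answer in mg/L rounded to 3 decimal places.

k = ln 2 / 24 = 0.02888 per h
Dose 1 (35 mg at t=0 h): 35·exp(−0.02888·76) = 3.898 mg/L
Dose 2 (280 mg at t=12 h): 280·exp(−0.02888·64) = 44.097 mg/L
Dose 3 (70 mg at t=24 h): 70·exp(−0.02888·52) = 15.591 mg/L
Dose 4 (95 mg at t=36 h): 95·exp(−0.02888·40) = 29.923 mg/L
Dose 5 (150 mg at t=48 h): 150·exp(−0.02888·28) = 66.817 mg/L
Dose 6 (210 mg at t=60 h): 210·exp(−0.02888·16) = 132.292 mg/L
Dose 7 (410 mg at t=72 h): 410·exp(−0.02888·4) = 365.268 mg/L
C(76) = 3.898 + 44.097 + 15.591 + 29.923 + 66.817 + 132.292 + 365.268 = 657.886 mg/L

657.886 mg/L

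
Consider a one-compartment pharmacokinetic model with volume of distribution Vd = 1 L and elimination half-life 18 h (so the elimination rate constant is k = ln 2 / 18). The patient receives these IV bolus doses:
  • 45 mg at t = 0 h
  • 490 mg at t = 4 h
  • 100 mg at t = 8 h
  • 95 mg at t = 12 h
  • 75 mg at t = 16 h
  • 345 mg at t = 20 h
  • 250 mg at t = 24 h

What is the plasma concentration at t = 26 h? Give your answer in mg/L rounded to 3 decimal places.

k = ln 2 / 18 = 0.03851 per h
Dose 1 (45 mg at t=0 h): 45·exp(−0.03851·26) = 16.535 mg/L
Dose 2 (490 mg at t=4 h): 490·exp(−0.03851·22) = 210.025 mg/L
Dose 3 (100 mg at t=8 h): 100·exp(−0.03851·18) = 50.000 mg/L
Dose 4 (95 mg at t=12 h): 95·exp(−0.03851·14) = 55.410 mg/L
Dose 5 (75 mg at t=16 h): 75·exp(−0.03851·10) = 51.030 mg/L
Dose 6 (345 mg at t=20 h): 345·exp(−0.03851·6) = 273.827 mg/L
Dose 7 (250 mg at t=24 h): 250·exp(−0.03851·2) = 231.469 mg/L
C(26) = 16.535 + 210.025 + 50.000 + 55.410 + 51.030 + 273.827 + 231.469 = 888.294 mg/L

888.294 mg/L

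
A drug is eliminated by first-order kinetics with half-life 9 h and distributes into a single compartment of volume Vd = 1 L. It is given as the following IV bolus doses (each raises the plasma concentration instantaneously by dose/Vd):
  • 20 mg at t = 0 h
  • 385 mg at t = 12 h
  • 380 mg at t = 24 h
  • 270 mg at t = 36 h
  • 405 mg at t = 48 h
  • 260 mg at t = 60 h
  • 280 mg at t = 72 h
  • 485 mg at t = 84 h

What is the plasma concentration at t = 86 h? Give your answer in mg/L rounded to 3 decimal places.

k = ln 2 / 9 = 0.07702 per h
Dose 1 (20 mg at t=0 h): 20·exp(−0.07702·86) = 0.027 mg/L
Dose 2 (385 mg at t=12 h): 385·exp(−0.07702·74) = 1.289 mg/L
Dose 3 (380 mg at t=24 h): 380·exp(−0.07702·62) = 3.206 mg/L
Dose 4 (270 mg at t=36 h): 270·exp(−0.07702·50) = 5.741 mg/L
Dose 5 (405 mg at t=48 h): 405·exp(−0.07702·38) = 21.699 mg/L
Dose 6 (260 mg at t=60 h): 260·exp(−0.07702·26) = 35.102 mg/L
Dose 7 (280 mg at t=72 h): 280·exp(−0.07702·14) = 95.255 mg/L
Dose 8 (485 mg at t=84 h): 485·exp(−0.07702·2) = 415.763 mg/L
C(86) = 0.027 + 1.289 + 3.206 + 5.741 + 21.699 + 35.102 + 95.255 + 415.763 = 578.083 mg/L

578.083 mg/L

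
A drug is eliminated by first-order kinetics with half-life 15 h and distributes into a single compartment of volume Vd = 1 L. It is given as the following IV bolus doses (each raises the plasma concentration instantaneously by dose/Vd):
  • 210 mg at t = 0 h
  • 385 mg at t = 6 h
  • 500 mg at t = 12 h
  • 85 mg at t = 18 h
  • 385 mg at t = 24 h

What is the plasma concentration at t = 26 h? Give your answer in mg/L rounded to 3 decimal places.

887.514 mg/L

k = ln 2 / 15 = 0.04621 per h
Dose 1 (210 mg at t=0 h): 210·exp(−0.04621·26) = 63.159 mg/L
Dose 2 (385 mg at t=6 h): 385·exp(−0.04621·20) = 152.787 mg/L
Dose 3 (500 mg at t=12 h): 500·exp(−0.04621·14) = 261.824 mg/L
Dose 4 (85 mg at t=18 h): 85·exp(−0.04621·8) = 58.731 mg/L
Dose 5 (385 mg at t=24 h): 385·exp(−0.04621·2) = 351.013 mg/L
C(26) = 63.159 + 152.787 + 261.824 + 58.731 + 351.013 = 887.514 mg/L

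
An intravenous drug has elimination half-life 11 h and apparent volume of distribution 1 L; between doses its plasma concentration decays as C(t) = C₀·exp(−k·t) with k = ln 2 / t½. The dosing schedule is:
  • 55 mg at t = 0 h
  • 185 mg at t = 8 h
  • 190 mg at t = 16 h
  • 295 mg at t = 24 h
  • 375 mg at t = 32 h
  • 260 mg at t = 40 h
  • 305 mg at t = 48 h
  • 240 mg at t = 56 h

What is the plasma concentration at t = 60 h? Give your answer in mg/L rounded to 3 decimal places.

k = ln 2 / 11 = 0.06301 per h
Dose 1 (55 mg at t=0 h): 55·exp(−0.06301·60) = 1.254 mg/L
Dose 2 (185 mg at t=8 h): 185·exp(−0.06301·52) = 6.984 mg/L
Dose 3 (190 mg at t=16 h): 190·exp(−0.06301·44) = 11.875 mg/L
Dose 4 (295 mg at t=24 h): 295·exp(−0.06301·36) = 30.523 mg/L
Dose 5 (375 mg at t=32 h): 375·exp(−0.06301·28) = 64.235 mg/L
Dose 6 (260 mg at t=40 h): 260·exp(−0.06301·20) = 73.730 mg/L
Dose 7 (305 mg at t=48 h): 305·exp(−0.06301·12) = 143.187 mg/L
Dose 8 (240 mg at t=56 h): 240·exp(−0.06301·4) = 186.529 mg/L
C(60) = 1.254 + 6.984 + 11.875 + 30.523 + 64.235 + 73.730 + 143.187 + 186.529 = 518.318 mg/L

518.318 mg/L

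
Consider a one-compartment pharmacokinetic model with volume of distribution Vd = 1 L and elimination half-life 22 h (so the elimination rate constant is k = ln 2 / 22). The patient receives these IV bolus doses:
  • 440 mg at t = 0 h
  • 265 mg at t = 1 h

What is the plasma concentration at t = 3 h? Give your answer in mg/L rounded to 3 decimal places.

k = ln 2 / 22 = 0.03151 per h
Dose 1 (440 mg at t=0 h): 440·exp(−0.03151·3) = 400.316 mg/L
Dose 2 (265 mg at t=1 h): 265·exp(−0.03151·2) = 248.817 mg/L
C(3) = 400.316 + 248.817 = 649.133 mg/L

649.133 mg/L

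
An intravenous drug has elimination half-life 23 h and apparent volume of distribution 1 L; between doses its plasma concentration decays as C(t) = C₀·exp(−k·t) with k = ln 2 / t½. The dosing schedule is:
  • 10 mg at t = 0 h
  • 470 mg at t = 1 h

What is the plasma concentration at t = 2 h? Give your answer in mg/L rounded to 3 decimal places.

465.462 mg/L

k = ln 2 / 23 = 0.03014 per h
Dose 1 (10 mg at t=0 h): 10·exp(−0.03014·2) = 9.415 mg/L
Dose 2 (470 mg at t=1 h): 470·exp(−0.03014·1) = 456.047 mg/L
C(2) = 9.415 + 456.047 = 465.462 mg/L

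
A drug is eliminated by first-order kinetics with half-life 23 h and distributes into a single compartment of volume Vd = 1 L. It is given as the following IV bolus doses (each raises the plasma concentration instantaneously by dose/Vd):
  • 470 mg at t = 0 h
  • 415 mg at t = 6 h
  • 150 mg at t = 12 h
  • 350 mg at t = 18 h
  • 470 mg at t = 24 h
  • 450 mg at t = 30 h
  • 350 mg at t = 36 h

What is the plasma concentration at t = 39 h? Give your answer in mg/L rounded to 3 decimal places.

1512.874 mg/L

k = ln 2 / 23 = 0.03014 per h
Dose 1 (470 mg at t=0 h): 470·exp(−0.03014·39) = 145.096 mg/L
Dose 2 (415 mg at t=6 h): 415·exp(−0.03014·33) = 153.510 mg/L
Dose 3 (150 mg at t=12 h): 150·exp(−0.03014·27) = 66.483 mg/L
Dose 4 (350 mg at t=18 h): 350·exp(−0.03014·21) = 185.872 mg/L
Dose 5 (470 mg at t=24 h): 470·exp(−0.03014·15) = 299.071 mg/L
Dose 6 (450 mg at t=30 h): 450·exp(−0.03014·9) = 343.098 mg/L
Dose 7 (350 mg at t=36 h): 350·exp(−0.03014·3) = 319.745 mg/L
C(39) = 145.096 + 153.510 + 66.483 + 185.872 + 299.071 + 343.098 + 319.745 = 1512.874 mg/L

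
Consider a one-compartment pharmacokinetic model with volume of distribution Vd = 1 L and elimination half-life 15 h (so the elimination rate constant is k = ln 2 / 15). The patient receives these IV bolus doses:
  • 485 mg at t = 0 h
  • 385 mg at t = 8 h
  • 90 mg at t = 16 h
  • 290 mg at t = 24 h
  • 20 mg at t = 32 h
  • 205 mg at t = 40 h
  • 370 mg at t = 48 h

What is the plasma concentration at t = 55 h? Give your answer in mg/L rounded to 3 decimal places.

543.293 mg/L

k = ln 2 / 15 = 0.04621 per h
Dose 1 (485 mg at t=0 h): 485·exp(−0.04621·55) = 38.191 mg/L
Dose 2 (385 mg at t=8 h): 385·exp(−0.04621·47) = 43.877 mg/L
Dose 3 (90 mg at t=16 h): 90·exp(−0.04621·39) = 14.844 mg/L
Dose 4 (290 mg at t=24 h): 290·exp(−0.04621·31) = 69.226 mg/L
Dose 5 (20 mg at t=32 h): 20·exp(−0.04621·23) = 6.910 mg/L
Dose 6 (205 mg at t=40 h): 205·exp(−0.04621·15) = 102.500 mg/L
Dose 7 (370 mg at t=48 h): 370·exp(−0.04621·7) = 267.745 mg/L
C(55) = 38.191 + 43.877 + 14.844 + 69.226 + 6.910 + 102.500 + 267.745 = 543.293 mg/L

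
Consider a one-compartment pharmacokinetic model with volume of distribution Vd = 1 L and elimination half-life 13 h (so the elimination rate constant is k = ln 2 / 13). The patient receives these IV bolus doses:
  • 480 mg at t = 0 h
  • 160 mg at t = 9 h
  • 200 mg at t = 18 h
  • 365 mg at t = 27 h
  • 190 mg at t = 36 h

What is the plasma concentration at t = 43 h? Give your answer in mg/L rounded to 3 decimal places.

413.663 mg/L

k = ln 2 / 13 = 0.05332 per h
Dose 1 (480 mg at t=0 h): 480·exp(−0.05332·43) = 48.476 mg/L
Dose 2 (160 mg at t=9 h): 160·exp(−0.05332·34) = 26.110 mg/L
Dose 3 (200 mg at t=18 h): 200·exp(−0.05332·25) = 52.738 mg/L
Dose 4 (365 mg at t=27 h): 365·exp(−0.05332·16) = 155.523 mg/L
Dose 5 (190 mg at t=36 h): 190·exp(−0.05332·7) = 130.816 mg/L
C(43) = 48.476 + 26.110 + 52.738 + 155.523 + 130.816 = 413.663 mg/L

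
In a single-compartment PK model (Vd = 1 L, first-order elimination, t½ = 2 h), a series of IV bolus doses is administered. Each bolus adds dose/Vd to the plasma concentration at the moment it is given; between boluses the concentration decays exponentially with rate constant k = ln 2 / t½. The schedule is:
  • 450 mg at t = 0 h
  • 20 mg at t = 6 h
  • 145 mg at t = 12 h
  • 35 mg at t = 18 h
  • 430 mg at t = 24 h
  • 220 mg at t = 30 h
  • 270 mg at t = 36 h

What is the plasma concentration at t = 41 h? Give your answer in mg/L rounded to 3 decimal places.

53.798 mg/L

k = ln 2 / 2 = 0.34657 per h
Dose 1 (450 mg at t=0 h): 450·exp(−0.34657·41) = 0.000 mg/L
Dose 2 (20 mg at t=6 h): 20·exp(−0.34657·35) = 0.000 mg/L
Dose 3 (145 mg at t=12 h): 145·exp(−0.34657·29) = 0.006 mg/L
Dose 4 (35 mg at t=18 h): 35·exp(−0.34657·23) = 0.012 mg/L
Dose 5 (430 mg at t=24 h): 430·exp(−0.34657·17) = 1.188 mg/L
Dose 6 (220 mg at t=30 h): 220·exp(−0.34657·11) = 4.861 mg/L
Dose 7 (270 mg at t=36 h): 270·exp(−0.34657·5) = 47.730 mg/L
C(41) = 0.000 + 0.000 + 0.006 + 0.012 + 1.188 + 4.861 + 47.730 = 53.798 mg/L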